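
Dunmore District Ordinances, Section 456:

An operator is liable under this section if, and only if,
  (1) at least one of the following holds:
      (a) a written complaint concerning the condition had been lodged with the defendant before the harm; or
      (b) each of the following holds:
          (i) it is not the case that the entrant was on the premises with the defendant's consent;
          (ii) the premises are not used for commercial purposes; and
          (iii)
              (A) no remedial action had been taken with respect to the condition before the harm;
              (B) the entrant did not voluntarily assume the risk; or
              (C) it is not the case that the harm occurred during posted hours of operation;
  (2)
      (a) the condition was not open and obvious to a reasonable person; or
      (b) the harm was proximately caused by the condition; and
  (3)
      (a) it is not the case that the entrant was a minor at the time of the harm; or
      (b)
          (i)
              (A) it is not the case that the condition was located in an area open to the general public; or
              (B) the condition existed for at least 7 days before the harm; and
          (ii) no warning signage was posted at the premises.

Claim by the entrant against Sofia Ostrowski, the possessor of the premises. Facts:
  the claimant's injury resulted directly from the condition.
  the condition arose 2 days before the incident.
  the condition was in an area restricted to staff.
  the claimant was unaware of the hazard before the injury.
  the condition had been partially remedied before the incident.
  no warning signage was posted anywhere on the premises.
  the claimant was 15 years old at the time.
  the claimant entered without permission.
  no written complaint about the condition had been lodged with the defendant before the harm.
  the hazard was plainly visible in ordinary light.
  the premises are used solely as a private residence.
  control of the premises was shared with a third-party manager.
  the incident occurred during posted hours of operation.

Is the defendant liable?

Yes — liable.

(a) complaint lodged — fails.
(i) not (consent to enter) — satisfied.
(ii) not (commercial use) — met.
(A) no remedial action — not met.
(B) no assumed risk — met.
(C) not (during posted hours) — fails.
(iii): F OR T OR F → true.
(b) = T AND T AND T = true.
(1) = F OR T = true.
(a) not open/obvious — not satisfied.
(b) proximate cause — met.
So (2) is satisfied (F OR T).
(a) not (entrant a minor) — not satisfied.
(A) not (public area) — holds.
(B) condition ≥7 days old — not satisfied.
(i): T OR F → true.
(ii) no signage posted — met.
(b): T AND T → true.
(3): F OR T → true.
So Overall is satisfied (T AND T AND T).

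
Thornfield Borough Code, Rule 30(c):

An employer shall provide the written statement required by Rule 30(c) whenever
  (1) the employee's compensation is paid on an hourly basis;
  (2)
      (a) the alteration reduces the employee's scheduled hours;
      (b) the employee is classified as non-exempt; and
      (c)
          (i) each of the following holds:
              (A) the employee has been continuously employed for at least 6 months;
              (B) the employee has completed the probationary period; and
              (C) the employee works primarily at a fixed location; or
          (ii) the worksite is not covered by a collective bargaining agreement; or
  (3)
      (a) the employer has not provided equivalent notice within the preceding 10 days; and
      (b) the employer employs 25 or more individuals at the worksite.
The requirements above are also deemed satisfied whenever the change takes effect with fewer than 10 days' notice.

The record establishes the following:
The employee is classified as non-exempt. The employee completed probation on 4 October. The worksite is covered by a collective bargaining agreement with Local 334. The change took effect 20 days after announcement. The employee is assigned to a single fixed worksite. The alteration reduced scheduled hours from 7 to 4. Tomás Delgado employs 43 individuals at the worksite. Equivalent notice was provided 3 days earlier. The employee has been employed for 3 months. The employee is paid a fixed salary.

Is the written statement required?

No — not required.

(1) hourly-paid — fails.
(a) hours reduced — satisfied.
(b) non-exempt — holds.
(A) tenure ≥ 6 mo. — fails.
(B) past probation — satisfied.
(C) fixed location — met.
(i) = F AND T AND T = false.
(ii) no CBA — not met.
(c) = F OR F = false.
So (2) is not satisfied (T AND T AND F).
(a) no recent notice — fails.
(b) ≥ 25 at site — satisfied.
(3): F AND T → false.
So Overall is not satisfied (F OR F OR F).
Exception (< 10 days' notice) — not satisfied.
Result: main false OR exception false → false.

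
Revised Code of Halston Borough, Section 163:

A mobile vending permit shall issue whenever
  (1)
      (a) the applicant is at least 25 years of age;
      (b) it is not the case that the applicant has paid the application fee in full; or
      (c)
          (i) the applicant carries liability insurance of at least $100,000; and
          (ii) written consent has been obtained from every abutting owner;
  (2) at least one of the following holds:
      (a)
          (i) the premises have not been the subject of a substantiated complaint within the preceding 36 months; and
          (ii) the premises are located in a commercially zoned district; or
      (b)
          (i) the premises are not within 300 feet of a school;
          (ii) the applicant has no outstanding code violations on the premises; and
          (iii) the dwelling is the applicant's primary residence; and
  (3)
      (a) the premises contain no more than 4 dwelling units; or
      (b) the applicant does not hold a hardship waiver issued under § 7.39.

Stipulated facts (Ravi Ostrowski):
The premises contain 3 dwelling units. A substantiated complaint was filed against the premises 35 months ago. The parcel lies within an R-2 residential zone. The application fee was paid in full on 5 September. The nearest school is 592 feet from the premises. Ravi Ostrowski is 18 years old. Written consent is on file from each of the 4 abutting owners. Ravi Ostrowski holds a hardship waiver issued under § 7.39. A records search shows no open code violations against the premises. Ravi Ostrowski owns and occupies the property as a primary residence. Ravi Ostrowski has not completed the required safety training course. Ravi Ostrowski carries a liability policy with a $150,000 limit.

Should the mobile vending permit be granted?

Yes — granted.

(a) age ≥ 25 — not met.
(b) not (fee paid) — not met.
(i) insurance ≥ $100,000 — met.
(ii) all abutters consent — met.
(c): T AND T → true.
So (1) is satisfied (F OR F OR T).
(i) no complaint in 36 mo. — not satisfied.
(ii) commercially zoned — not met.
(a): F AND F → false.
(i) ≥300 ft from school — satisfied.
(ii) no code violations — satisfied.
(iii) primary residence — holds.
(b): T AND T AND T → true.
(2): F OR T → true.
(a) ≤ 4 units — met.
(b) not (hardship waiver) — not satisfied.
(3) = T OR F = true.
Overall: T AND T AND T → true.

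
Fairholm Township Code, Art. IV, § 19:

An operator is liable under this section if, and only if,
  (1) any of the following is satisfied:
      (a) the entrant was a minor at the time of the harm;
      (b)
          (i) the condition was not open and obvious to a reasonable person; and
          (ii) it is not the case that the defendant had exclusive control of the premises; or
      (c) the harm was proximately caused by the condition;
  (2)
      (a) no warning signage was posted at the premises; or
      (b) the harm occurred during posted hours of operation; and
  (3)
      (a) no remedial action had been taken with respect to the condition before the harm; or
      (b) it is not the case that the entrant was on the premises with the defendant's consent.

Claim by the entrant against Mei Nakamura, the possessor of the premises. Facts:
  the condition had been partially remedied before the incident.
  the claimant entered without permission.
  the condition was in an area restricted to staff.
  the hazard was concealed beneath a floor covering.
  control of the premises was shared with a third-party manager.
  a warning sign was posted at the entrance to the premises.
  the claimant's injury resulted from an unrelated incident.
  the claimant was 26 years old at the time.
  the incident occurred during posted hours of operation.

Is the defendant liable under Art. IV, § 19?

(a) entrant a minor — fails.
(i) not open/obvious — holds.
(ii) not (exclusive control) — satisfied.
(b) = T AND T = true.
(c) proximate cause — not satisfied.
(1): F OR T OR F → true.
(a) no signage posted — not satisfied.
(b) during posted hours — satisfied.
So (2) is satisfied (F OR T).
(a) no remedial action — not satisfied.
(b) not (consent to enter) — satisfied.
So (3) is satisfied (F OR T).
Overall: T AND T AND T → true.

Yes — liable.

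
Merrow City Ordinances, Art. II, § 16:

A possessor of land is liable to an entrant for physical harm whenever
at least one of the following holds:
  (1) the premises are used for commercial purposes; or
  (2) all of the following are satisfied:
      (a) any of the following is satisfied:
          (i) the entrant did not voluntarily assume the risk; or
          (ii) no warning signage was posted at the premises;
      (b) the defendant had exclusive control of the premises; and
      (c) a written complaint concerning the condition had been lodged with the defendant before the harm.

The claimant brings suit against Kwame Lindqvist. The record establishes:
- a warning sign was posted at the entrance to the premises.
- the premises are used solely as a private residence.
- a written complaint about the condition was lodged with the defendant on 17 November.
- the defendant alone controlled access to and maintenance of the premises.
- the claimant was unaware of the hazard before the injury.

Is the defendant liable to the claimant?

(1) commercial use — fails.
(i) no assumed risk — holds.
(ii) no signage posted — not satisfied.
(a): T OR F → true.
(b) exclusive control — holds.
(c) complaint lodged — satisfied.
(2) = T AND T AND T = true.
Overall = F OR T = true.

Yes — liable.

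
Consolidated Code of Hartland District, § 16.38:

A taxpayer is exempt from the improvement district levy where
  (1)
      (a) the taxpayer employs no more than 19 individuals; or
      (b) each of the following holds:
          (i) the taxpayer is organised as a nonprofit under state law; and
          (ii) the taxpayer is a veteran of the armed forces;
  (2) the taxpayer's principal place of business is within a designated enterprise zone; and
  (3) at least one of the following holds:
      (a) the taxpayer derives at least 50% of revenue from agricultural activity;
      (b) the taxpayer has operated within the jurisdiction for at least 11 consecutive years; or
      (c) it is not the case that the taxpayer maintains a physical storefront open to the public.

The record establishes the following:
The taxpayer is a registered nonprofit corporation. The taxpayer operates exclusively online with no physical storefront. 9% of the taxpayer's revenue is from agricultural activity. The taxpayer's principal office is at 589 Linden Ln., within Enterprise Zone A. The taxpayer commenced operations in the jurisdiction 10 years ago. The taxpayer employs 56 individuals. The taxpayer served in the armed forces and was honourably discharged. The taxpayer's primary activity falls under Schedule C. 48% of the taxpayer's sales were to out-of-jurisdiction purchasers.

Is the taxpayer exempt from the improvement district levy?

(a) ≤ 19 employees — fails.
(i) nonprofit — holds.
(ii) veteran — satisfied.
(b): T AND T → true.
(1): F OR T → true.
(2) in enterprise zone — satisfied.
(a) ≥50% agricultural — fails.
(b) ≥ 11 yrs in jurisdiction — not satisfied.
(c) not (has storefront) — holds.
So (3) is satisfied (F OR F OR T).
Overall = T AND T AND T = true.

Yes — exempt.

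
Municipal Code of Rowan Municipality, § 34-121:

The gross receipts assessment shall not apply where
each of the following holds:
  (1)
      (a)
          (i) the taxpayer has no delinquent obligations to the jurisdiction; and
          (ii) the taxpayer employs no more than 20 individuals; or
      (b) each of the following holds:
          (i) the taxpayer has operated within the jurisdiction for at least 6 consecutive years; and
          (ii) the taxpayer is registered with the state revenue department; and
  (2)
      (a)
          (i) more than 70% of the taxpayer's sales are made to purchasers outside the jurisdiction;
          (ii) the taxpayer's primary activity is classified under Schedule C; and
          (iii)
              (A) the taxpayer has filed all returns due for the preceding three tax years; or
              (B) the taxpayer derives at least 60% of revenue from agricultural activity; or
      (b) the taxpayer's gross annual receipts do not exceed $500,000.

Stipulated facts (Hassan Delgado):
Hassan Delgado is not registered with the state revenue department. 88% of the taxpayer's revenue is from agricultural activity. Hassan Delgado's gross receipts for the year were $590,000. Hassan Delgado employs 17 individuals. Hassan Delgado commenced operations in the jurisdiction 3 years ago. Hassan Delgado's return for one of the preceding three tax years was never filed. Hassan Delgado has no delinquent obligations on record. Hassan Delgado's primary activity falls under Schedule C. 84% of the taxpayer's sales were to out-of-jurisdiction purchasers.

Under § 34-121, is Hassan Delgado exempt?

(i) no delinquency — met.
(ii) ≤ 20 employees — satisfied.
(a) = T AND T = true.
(i) ≥ 6 yrs in jurisdiction — fails.
(ii) state-registered — not met.
(b) = F AND F = false.
So (1) is satisfied (T OR F).
(i) >70% out-of-jur. sales — holds.
(ii) Schedule C activity — met.
(A) returns current — fails.
(B) ≥60% agricultural — satisfied.
(iii) = F OR T = true.
(a): T AND T AND T → true.
(b) receipts ≤ $500,000 — not satisfied.
So (2) is satisfied (T OR F).
Overall = T AND T = true.

Yes — exempt.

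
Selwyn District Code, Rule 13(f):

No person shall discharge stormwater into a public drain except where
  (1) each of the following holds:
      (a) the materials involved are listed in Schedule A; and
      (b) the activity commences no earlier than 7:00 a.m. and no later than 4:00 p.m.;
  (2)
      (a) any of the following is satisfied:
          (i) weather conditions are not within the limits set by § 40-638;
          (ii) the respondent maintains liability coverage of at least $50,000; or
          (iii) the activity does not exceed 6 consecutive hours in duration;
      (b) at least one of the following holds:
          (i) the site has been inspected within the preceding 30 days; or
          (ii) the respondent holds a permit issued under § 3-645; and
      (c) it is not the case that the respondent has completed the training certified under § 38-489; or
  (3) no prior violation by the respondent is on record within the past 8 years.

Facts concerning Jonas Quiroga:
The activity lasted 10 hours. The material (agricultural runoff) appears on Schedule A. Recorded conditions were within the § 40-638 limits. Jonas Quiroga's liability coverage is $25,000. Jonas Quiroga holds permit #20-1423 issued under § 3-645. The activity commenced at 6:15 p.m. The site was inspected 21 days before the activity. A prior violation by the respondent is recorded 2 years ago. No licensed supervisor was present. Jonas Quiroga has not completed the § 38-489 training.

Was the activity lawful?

(a) Schedule A material — holds.
(b) start within hours — not met.
(1): T AND F → false.
(i) not (weather ok) — not satisfied.
(ii) coverage ≥ $50,000 — not met.
(iii) ≤ 6 hrs duration — not met.
(a): F OR F OR F → false.
(i) site inspected — holds.
(ii) holds permit — met.
So (b) is satisfied (T OR T).
(c) not (training certified) — satisfied.
So (2) is not satisfied (F AND T AND T).
(3) no prior violation — not satisfied.
Overall: F OR F OR F → false.

No — unlawful.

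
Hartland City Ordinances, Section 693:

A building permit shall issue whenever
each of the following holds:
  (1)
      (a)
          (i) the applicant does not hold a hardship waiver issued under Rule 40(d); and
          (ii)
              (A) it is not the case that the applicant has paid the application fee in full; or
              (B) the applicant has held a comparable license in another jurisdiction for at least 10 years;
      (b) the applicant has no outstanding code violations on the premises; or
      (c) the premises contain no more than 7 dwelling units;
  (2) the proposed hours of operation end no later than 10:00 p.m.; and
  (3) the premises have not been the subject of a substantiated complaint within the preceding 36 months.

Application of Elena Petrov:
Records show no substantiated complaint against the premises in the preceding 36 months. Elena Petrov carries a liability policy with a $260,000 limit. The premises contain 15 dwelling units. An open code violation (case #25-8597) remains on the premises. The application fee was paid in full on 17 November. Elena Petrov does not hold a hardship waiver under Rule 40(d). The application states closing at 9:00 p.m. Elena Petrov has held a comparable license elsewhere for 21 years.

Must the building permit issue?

Yes — granted.

(i) not (hardship waiver) — holds.
(A) not (fee paid) — not satisfied.
(B) prior license ≥ 10 yr — holds.
(ii) = F OR T = true.
(a) = T AND T = true.
(b) no code violations — not met.
(c) ≤ 7 units — not satisfied.
(1): T OR F OR F → true.
(2) closes by 10 p.m. — met.
(3) no complaint in 36 mo. — holds.
Overall: T AND T AND T → true.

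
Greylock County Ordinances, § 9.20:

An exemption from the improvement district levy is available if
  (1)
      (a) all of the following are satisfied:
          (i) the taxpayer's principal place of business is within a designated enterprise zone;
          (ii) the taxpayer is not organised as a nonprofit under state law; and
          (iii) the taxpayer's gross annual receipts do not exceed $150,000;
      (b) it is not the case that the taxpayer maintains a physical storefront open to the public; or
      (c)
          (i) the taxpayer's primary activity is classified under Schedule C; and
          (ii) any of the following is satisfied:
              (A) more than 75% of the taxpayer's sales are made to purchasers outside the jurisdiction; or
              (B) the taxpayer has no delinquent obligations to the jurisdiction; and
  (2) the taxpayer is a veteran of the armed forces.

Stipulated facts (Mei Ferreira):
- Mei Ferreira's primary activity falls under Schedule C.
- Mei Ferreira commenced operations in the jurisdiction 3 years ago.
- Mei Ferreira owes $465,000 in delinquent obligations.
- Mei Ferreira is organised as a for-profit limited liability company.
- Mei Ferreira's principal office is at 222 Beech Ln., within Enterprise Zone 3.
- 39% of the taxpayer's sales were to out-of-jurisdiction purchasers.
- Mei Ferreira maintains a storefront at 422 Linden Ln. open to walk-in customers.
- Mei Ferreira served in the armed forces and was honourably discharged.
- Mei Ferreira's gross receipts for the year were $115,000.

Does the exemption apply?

Yes — exempt.

(i) in enterprise zone — met.
(ii) not (nonprofit) — satisfied.
(iii) receipts ≤ $150,000 — holds.
So (a) is satisfied (T AND T AND T).
(b) not (has storefront) — fails.
(i) Schedule C activity — satisfied.
(A) >75% out-of-jur. sales — not met.
(B) no delinquency — not satisfied.
So (ii) is not satisfied (F OR F).
(c) = T AND F = false.
(1): T OR F OR F → true.
(2) veteran — met.
Overall: T AND T → true.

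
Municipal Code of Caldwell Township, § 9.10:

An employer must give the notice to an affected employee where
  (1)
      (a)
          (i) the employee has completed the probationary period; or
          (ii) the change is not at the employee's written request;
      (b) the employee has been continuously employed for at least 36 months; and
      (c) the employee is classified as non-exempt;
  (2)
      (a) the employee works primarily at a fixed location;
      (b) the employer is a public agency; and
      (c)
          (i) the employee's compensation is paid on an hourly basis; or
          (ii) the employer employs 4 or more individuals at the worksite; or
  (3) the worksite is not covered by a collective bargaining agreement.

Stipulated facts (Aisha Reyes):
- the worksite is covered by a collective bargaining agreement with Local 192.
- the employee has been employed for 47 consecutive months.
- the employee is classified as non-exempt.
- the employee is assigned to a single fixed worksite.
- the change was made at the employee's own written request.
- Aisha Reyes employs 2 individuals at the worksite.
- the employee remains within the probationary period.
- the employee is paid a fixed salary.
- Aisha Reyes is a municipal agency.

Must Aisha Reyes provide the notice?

No — not required.

(i) past probation — fails.
(ii) not employee-requested — fails.
(a): F OR F → false.
(b) tenure ≥ 36 mo. — met.
(c) non-exempt — met.
So (1) is not satisfied (F AND T AND T).
(a) fixed location — met.
(b) public agency — met.
(i) hourly-paid — not satisfied.
(ii) ≥ 4 at site — not satisfied.
So (c) is not satisfied (F OR F).
(2) = T AND T AND F = false.
(3) no CBA — fails.
Overall: F OR F OR F → false.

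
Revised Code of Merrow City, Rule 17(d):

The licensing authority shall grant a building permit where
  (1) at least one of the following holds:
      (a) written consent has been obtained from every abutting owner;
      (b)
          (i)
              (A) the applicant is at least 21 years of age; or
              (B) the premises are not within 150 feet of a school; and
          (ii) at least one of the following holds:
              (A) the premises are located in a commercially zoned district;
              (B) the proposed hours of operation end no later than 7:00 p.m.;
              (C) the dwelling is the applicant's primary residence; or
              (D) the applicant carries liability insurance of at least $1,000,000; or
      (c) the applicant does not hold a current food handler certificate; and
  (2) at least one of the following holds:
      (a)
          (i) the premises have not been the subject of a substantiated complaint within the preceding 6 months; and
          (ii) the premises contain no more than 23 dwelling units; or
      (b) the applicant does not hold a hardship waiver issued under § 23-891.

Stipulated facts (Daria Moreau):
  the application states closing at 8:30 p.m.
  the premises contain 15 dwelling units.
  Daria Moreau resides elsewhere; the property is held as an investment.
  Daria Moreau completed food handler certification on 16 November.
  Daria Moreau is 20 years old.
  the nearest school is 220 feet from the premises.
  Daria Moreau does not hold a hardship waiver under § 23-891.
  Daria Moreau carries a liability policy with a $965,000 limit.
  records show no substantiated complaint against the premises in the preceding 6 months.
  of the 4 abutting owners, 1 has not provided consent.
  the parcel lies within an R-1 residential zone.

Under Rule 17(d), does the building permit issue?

No — denied.

(a) all abutters consent — fails.
(A) age ≥ 21 — fails.
(B) ≥150 ft from school — satisfied.
(i) = F OR T = true.
(A) commercially zoned — not satisfied.
(B) closes by 7 p.m. — not satisfied.
(C) primary residence — fails.
(D) insurance ≥ $1,000,000 — not met.
So (ii) is not satisfied (F OR F OR F OR F).
(b) = T AND F = false.
(c) not (food handler cert.) — not satisfied.
(1) = F OR F OR F = false.
(i) no complaint in 6 mo. — satisfied.
(ii) ≤ 23 units — met.
(a) = T AND T = true.
(b) not (hardship waiver) — satisfied.
So (2) is satisfied (T OR T).
Overall: F AND T → false.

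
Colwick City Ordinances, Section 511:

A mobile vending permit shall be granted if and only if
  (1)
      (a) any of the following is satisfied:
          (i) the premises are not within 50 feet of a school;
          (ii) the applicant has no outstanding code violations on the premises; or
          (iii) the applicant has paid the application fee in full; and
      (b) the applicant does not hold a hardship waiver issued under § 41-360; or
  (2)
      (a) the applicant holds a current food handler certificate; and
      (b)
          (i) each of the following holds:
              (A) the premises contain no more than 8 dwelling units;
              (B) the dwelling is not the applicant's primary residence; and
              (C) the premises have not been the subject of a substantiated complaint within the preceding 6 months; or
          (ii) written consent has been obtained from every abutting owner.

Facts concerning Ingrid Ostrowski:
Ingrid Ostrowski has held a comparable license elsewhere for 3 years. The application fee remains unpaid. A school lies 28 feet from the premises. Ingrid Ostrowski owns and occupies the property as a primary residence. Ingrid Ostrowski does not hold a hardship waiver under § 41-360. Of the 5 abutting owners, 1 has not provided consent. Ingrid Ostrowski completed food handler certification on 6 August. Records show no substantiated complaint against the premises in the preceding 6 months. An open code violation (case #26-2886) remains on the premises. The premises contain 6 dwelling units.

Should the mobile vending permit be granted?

No — denied.

(i) ≥50 ft from school — fails.
(ii) no code violations — not met.
(iii) fee paid — fails.
(a) = F OR F OR F = false.
(b) not (hardship waiver) — satisfied.
So (1) is not satisfied (F AND T).
(a) food handler cert. — satisfied.
(A) ≤ 8 units — satisfied.
(B) not (primary residence) — fails.
(C) no complaint in 6 mo. — satisfied.
So (i) is not satisfied (T AND F AND T).
(ii) all abutters consent — not satisfied.
So (b) is not satisfied (F OR F).
(2): T AND F → false.
Overall: F OR F → false.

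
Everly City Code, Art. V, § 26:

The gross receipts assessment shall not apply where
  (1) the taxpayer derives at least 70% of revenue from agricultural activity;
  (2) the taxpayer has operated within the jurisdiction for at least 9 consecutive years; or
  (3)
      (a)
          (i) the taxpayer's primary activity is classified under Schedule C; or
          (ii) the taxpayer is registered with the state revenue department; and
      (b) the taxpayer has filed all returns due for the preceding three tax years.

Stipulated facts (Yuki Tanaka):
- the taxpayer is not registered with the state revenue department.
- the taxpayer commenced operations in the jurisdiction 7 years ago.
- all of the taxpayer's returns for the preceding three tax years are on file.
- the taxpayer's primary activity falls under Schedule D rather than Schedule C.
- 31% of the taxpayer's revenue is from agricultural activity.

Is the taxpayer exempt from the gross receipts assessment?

(1) ≥70% agricultural — not met.
(2) ≥ 9 yrs in jurisdiction — not met.
(i) Schedule C activity — fails.
(ii) state-registered — fails.
(a): F OR F → false.
(b) returns current — satisfied.
So (3) is not satisfied (F AND T).
Overall = F OR F OR F = false.

No — not exempt.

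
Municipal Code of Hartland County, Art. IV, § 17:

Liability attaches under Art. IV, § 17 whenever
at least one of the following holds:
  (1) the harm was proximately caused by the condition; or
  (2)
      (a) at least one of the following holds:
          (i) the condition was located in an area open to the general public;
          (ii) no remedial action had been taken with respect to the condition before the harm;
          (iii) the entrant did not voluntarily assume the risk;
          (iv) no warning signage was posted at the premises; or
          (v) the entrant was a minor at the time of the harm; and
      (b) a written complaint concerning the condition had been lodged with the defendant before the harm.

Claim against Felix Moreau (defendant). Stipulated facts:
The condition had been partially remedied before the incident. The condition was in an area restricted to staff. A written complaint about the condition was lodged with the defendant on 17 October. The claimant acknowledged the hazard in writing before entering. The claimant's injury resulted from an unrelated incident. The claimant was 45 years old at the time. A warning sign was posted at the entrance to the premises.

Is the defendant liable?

No — not liable.

(1) proximate cause — not met.
(i) public area — not met.
(ii) no remedial action — fails.
(iii) no assumed risk — not met.
(iv) no signage posted — not met.
(v) entrant a minor — not met.
(a) = F OR F OR F OR F OR F = false.
(b) complaint lodged — satisfied.
So (2) is not satisfied (F AND T).
Overall = F OR F = false.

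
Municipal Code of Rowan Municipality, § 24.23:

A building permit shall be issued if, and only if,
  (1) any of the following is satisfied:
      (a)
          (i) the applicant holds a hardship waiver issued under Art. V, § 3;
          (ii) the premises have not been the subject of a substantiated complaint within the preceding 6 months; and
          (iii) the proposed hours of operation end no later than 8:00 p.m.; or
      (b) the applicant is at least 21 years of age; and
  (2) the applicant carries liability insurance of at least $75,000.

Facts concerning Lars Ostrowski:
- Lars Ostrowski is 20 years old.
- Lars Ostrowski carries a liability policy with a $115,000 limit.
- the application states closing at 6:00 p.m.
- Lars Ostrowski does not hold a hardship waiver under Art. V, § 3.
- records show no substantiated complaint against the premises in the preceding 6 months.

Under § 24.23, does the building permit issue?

No — denied.

(i) hardship waiver — not met.
(ii) no complaint in 6 mo. — met.
(iii) closes by 8 p.m. — satisfied.
(a): F AND T AND T → false.
(b) age ≥ 21 — fails.
(1) = F OR F = false.
(2) insurance ≥ $75,000 — satisfied.
Overall: F AND T → false.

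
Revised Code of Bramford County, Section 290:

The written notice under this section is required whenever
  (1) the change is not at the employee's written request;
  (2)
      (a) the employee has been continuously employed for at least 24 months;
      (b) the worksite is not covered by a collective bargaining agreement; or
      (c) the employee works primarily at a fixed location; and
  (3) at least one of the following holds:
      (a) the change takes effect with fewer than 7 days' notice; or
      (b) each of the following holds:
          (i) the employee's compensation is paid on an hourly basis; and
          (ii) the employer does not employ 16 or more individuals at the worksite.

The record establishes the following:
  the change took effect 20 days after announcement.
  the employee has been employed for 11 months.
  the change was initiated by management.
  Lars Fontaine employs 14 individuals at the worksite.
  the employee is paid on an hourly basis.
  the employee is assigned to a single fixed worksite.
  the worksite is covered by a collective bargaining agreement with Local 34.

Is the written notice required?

(1) not employee-requested — satisfied.
(a) tenure ≥ 24 mo. — fails.
(b) no CBA — fails.
(c) fixed location — met.
(2): F OR F OR T → true.
(a) < 7 days' notice — fails.
(i) hourly-paid — satisfied.
(ii) not (≥ 16 at site) — met.
So (b) is satisfied (T AND T).
(3) = F OR T = true.
Overall = T AND T AND T = true.

Yes — required.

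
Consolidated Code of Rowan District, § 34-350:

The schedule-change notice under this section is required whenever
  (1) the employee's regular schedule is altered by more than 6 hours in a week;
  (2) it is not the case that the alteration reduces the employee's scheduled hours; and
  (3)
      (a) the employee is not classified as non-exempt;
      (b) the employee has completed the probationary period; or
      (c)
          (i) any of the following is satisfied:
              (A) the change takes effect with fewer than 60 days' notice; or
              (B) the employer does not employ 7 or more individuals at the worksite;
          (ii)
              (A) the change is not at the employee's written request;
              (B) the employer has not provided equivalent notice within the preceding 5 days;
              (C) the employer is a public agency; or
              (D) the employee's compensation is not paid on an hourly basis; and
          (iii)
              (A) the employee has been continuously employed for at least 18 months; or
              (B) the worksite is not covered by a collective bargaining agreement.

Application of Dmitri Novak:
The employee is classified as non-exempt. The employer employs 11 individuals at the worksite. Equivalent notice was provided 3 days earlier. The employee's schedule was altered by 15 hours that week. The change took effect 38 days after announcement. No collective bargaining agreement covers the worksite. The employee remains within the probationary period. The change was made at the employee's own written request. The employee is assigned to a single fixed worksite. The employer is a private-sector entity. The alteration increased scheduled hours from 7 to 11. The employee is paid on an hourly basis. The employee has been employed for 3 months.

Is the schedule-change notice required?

(1) schedule shift > 6h — holds.
(2) not (hours reduced) — met.
(a) not (non-exempt) — not satisfied.
(b) past probation — fails.
(A) < 60 days' notice — satisfied.
(B) not (≥ 7 at site) — not satisfied.
(i) = T OR F = true.
(A) not employee-requested — fails.
(B) no recent notice — fails.
(C) public agency — not satisfied.
(D) not (hourly-paid) — fails.
(ii) = F OR F OR F OR F = false.
(A) tenure ≥ 18 mo. — fails.
(B) no CBA — satisfied.
(iii) = F OR T = true.
So (c) is not satisfied (T AND F AND T).
(3): F OR F OR F → false.
Overall = T AND T AND F = false.

No — not required.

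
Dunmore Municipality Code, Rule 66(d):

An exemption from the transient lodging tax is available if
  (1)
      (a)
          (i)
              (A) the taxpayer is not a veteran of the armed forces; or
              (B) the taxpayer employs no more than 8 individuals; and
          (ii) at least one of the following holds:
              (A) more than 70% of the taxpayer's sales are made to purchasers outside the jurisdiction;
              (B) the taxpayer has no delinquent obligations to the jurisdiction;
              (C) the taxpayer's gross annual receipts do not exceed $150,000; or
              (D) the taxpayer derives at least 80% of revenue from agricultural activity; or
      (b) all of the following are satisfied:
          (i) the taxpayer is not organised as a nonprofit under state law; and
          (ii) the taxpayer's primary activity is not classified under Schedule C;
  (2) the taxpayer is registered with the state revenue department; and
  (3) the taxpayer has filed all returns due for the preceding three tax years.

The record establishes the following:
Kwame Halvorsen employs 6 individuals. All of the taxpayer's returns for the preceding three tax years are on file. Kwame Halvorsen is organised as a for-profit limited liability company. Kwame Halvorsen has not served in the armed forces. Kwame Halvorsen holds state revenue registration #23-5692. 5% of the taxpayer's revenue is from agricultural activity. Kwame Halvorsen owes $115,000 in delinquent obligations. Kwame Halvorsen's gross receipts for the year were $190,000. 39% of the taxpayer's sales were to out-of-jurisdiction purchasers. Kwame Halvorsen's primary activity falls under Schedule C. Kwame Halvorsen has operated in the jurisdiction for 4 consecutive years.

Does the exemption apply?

(A) not (veteran) — satisfied.
(B) ≤ 8 employees — holds.
(i) = T OR T = true.
(A) >70% out-of-jur. sales — fails.
(B) no delinquency — not met.
(C) receipts ≤ $150,000 — not satisfied.
(D) ≥80% agricultural — not met.
(ii): F OR F OR F OR F → false.
(a) = T AND F = false.
(i) not (nonprofit) — met.
(ii) not (Schedule C activity) — not met.
(b): T AND F → false.
(1) = F OR F = false.
(2) state-registered — satisfied.
(3) returns current — satisfied.
So Overall is not satisfied (F AND T AND T).

No — not exempt.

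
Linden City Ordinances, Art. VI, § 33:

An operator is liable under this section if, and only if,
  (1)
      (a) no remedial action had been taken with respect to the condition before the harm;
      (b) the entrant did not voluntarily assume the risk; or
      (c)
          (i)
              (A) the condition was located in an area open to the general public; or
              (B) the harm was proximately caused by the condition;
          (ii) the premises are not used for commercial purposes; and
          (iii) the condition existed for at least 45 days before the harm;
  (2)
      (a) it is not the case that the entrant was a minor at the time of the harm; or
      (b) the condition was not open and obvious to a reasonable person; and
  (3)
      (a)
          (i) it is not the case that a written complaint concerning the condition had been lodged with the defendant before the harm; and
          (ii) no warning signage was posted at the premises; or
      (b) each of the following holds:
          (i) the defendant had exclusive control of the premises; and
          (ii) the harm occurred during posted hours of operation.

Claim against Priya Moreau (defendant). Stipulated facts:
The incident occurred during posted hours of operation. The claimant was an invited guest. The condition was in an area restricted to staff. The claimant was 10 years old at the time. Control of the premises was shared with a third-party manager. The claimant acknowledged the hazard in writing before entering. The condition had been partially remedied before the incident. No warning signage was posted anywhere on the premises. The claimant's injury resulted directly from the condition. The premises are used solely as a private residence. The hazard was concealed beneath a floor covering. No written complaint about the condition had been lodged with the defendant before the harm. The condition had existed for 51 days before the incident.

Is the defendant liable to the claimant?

(a) no remedial action — not met.
(b) no assumed risk — not met.
(A) public area — not satisfied.
(B) proximate cause — satisfied.
So (i) is satisfied (F OR T).
(ii) not (commercial use) — met.
(iii) condition ≥45 days old — satisfied.
So (c) is satisfied (T AND T AND T).
(1): F OR F OR T → true.
(a) not (entrant a minor) — fails.
(b) not open/obvious — satisfied.
So (2) is satisfied (F OR T).
(i) not (complaint lodged) — met.
(ii) no signage posted — met.
So (a) is satisfied (T AND T).
(i) exclusive control — not met.
(ii) during posted hours — satisfied.
(b): F AND T → false.
(3): T OR F → true.
Overall = T AND T AND T = true.

Yes — liable.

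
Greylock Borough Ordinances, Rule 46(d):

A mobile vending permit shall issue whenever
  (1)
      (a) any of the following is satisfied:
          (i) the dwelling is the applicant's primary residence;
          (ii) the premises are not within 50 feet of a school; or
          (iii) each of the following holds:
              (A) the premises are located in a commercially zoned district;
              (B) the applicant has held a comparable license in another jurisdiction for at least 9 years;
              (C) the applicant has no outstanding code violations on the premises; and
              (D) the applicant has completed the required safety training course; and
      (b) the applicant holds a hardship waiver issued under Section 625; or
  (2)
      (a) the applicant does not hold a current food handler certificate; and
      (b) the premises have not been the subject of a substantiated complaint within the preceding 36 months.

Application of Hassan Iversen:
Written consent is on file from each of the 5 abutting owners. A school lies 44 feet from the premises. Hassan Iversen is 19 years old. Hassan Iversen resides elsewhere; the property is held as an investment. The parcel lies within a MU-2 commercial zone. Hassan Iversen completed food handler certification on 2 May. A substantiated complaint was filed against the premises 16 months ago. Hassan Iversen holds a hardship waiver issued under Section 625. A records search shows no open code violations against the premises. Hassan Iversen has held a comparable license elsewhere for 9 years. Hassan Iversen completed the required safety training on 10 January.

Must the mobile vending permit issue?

(i) primary residence — not met.
(ii) ≥50 ft from school — not satisfied.
(A) commercially zoned — met.
(B) prior license ≥ 9 yr — satisfied.
(C) no code violations — satisfied.
(D) safety training — met.
(iii): T AND T AND T AND T → true.
(a) = F OR F OR T = true.
(b) hardship waiver — holds.
So (1) is satisfied (T AND T).
(a) not (food handler cert.) — fails.
(b) no complaint in 36 mo. — fails.
So (2) is not satisfied (F AND F).
Overall: T OR F → true.

Yes — granted.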